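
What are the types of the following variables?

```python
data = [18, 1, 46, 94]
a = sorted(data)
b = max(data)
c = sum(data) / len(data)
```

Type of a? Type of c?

sorted() returns list; int / int = float

list, float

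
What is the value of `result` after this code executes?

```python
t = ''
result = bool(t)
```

t = ''; result = False

False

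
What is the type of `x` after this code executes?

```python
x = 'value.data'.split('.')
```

str.split() returns list

list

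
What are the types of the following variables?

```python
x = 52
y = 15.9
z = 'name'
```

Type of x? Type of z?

x is assigned a bare integer (no decimal point), so it is an int; z is assigned a quoted string literal, so it is a str

int, str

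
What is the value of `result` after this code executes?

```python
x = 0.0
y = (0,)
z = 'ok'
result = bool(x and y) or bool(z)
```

x = 0.0; y = (0,); z = 'ok'; result = True

True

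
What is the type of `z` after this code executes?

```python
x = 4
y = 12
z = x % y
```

int % int = int

int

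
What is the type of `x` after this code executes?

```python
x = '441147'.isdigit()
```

str.isdigit() returns bool

bool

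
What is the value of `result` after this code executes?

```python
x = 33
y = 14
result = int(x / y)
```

x = 33; y = 14; result = 2

2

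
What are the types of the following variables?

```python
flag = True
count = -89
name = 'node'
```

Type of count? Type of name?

count is assigned a bare integer (no decimal point), so it is an int; name is assigned a quoted string literal, so it is a str

int, str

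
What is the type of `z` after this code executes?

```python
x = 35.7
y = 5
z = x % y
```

float % int = float

float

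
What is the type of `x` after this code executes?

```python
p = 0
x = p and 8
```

'and' returns first falsy value (0 is int)

int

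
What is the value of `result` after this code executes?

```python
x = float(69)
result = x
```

x = 69.0; result = 69.0

69.0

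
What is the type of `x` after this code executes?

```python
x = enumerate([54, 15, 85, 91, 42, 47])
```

enumerate() returns an enumerate object

enumerate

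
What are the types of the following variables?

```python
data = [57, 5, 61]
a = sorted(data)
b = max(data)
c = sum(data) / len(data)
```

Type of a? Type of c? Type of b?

sorted() returns list; int / int = float; max of ints returns int

list, float, int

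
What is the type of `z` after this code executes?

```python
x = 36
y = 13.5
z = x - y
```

int - float = float

float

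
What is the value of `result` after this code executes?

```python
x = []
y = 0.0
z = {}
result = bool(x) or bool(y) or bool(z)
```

x = []; y = 0.0; z = {}; result = False

False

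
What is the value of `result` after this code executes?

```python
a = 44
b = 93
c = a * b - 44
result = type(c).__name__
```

a is int; b is int; c is int; result = 'int'

'int'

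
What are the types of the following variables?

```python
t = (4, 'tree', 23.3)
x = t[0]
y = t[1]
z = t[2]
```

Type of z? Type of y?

tuple[2] is float; tuple[1] is str

float, str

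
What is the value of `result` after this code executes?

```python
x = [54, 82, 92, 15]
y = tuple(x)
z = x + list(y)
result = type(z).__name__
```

x is list; y is tuple; z is list; result = 'list'

'list'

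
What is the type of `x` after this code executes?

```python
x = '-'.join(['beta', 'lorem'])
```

str.join() returns str

str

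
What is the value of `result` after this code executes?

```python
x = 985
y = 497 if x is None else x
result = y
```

x = 985; y = 985; result = 985

985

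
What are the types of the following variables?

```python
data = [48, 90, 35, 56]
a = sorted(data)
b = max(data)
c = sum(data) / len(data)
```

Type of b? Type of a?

max of ints returns int; sorted() returns list

int, list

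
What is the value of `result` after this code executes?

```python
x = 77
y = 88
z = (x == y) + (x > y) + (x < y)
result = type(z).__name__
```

x is int; y is int; z is int; result = 'int'

'int'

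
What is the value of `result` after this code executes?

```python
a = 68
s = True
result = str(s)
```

a = 68; s = True; result = 'True'

'True'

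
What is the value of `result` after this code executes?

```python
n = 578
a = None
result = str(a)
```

n = 578; a = None; result = 'None'

'None'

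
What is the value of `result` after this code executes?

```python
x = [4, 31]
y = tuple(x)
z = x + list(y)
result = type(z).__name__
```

x is list; y is tuple; z is list; result = 'list'

'list'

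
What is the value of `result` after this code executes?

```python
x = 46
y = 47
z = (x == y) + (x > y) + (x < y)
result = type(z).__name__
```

x is int; y is int; z is int; result = 'int'

'int'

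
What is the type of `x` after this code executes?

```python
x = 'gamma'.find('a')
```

str.find() returns int index

int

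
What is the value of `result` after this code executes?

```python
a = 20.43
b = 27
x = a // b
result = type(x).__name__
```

a is float; b is int; x is float; result = 'float'

'float'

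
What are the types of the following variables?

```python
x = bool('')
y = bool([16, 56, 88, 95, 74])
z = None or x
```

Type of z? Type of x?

None or bool returns the bool; bool() returns bool

bool, bool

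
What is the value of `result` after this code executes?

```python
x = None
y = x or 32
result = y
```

x = None; y = 32; result = 32

32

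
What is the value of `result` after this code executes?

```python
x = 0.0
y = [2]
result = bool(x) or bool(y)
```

x = 0.0; y = [2]; result = True

True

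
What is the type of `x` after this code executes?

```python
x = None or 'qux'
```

'or' with None returns the other truthy value (str)

str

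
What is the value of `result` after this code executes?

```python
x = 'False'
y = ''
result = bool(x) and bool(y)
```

x = 'False'; y = ''; result = False

False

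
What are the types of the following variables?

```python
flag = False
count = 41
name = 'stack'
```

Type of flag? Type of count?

flag is assigned the constant False, which has type bool; count is assigned a bare integer (no decimal point), so it is an int

bool, int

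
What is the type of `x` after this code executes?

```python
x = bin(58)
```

bin() returns str representation

str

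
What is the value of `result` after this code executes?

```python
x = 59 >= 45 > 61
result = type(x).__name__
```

x is bool; result = 'bool'

'bool'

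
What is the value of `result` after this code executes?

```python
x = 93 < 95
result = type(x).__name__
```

x is bool; result = 'bool'

'bool'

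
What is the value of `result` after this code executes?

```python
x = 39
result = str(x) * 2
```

x = 39; result = '3939'

'3939'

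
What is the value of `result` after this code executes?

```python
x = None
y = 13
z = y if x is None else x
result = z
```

x = None; y = 13; z = 13; result = 13

13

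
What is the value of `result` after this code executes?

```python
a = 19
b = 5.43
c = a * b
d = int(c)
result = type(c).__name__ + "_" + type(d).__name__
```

a is int; b is float; c is float; d is int; result = 'float_int'

'float_int'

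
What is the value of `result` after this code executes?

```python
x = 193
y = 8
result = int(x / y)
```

x = 193; y = 8; result = 24

24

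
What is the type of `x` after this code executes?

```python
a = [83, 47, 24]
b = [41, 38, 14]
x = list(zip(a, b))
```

list(zip()) returns a list of tuples

list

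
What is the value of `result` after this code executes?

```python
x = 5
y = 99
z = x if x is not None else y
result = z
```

x = 5; y = 99; z = 5; result = 5

5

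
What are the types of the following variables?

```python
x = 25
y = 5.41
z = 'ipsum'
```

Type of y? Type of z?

y is assigned a number with a decimal point, so it is a float; z is assigned a quoted string literal, so it is a str

float, str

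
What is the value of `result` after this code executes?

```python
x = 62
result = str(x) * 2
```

x = 62; result = '6262'

'6262'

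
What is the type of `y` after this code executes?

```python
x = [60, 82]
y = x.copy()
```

list.copy() returns list

list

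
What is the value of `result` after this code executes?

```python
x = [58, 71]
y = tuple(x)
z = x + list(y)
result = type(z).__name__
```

x is list; y is tuple; z is list; result = 'list'

'list'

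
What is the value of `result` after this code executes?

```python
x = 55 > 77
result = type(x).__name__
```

x is bool; result = 'bool'

'bool'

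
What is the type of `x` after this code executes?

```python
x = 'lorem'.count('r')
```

str.count() returns int

int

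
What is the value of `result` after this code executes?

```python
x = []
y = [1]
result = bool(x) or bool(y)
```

x = []; y = [1]; result = True

True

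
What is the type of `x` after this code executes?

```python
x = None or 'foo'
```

'or' with None returns the other truthy value (str)

str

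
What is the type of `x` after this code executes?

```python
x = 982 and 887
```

'and' with truthy values returns last operand (int)

int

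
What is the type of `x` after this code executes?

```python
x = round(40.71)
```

round() with no decimal places returns int

int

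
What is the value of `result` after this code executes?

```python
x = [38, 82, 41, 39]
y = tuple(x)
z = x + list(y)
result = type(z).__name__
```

x is list; y is tuple; z is list; result = 'list'

'list'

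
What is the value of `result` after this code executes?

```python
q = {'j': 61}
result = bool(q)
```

q = {'j': 61}; result = True

True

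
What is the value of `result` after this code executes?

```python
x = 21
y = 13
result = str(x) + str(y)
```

x = 21; y = 13; result = '2113'

'2113'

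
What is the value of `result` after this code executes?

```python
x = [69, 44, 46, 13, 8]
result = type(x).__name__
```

x is list; result = 'list'

'list'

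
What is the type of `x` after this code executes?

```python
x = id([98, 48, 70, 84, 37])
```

id() returns int

int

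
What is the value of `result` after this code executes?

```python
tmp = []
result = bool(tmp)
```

tmp = []; result = False

False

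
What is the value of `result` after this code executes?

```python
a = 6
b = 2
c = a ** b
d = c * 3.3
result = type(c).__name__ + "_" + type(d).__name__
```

a is int; b is int; c is int; d is float; result = 'int_float'

'int_float'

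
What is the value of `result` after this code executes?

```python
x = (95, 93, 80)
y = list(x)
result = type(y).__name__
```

x is tuple; y is list; result = 'list'

'list'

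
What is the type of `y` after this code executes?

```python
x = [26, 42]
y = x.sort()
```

list.sort() returns None (mutates in place)

NoneType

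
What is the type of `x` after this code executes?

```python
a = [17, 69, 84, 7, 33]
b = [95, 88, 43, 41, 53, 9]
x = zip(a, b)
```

zip() returns a zip object

zip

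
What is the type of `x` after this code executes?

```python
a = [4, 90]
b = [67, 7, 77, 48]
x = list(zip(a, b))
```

list(zip()) returns a list of tuples

list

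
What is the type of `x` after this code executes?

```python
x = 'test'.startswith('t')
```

str.startswith() returns bool

bool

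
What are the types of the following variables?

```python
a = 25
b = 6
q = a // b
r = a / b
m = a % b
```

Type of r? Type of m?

/ returns float; % of ints returns int

float, int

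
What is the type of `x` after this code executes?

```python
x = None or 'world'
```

'or' with None returns the other truthy value (str)

str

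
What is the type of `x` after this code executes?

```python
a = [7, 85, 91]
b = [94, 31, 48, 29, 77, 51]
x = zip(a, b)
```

zip() returns a zip object

zip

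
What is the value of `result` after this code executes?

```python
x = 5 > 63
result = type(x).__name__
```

x is bool; result = 'bool'

'bool'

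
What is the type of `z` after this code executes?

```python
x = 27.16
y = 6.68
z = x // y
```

float // float = float

float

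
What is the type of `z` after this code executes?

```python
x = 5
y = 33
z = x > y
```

Comparison returns bool

bool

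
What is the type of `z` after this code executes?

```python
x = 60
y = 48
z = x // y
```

int // int = int

int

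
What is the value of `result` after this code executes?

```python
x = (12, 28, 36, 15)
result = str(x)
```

x = (12, 28, 36, 15); result = '(12, 28, 36, 15)'

'(12, 28, 36, 15)'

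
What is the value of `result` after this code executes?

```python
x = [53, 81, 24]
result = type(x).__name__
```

x is list; result = 'list'

'list'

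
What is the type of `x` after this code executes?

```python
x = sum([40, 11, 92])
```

sum() of ints returns int

int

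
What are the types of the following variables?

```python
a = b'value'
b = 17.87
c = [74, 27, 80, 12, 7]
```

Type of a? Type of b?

a is assigned a bytes literal (b'...' prefix); b is assigned a number with a decimal point, so it is a float

bytes, float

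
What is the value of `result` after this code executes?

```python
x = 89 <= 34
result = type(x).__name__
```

x is bool; result = 'bool'

'bool'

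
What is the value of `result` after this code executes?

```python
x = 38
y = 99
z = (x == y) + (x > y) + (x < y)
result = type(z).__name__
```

x is int; y is int; z is int; result = 'int'

'int'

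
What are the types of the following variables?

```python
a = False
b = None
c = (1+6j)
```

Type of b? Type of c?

b is assigned None, whose type is NoneType; c is assigned (1+6j), an int plus an imaginary literal (j suffix), which evaluates to complex

NoneType, complex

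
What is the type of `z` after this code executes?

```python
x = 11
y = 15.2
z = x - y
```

int - float = float

float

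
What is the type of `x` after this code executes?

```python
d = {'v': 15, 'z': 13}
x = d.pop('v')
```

dict.pop() returns the value

int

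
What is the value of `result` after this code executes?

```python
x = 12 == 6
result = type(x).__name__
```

x is bool; result = 'bool'

'bool'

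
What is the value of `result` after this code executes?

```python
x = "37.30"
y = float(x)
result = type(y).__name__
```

x is str; y is float; result = 'float'

'float'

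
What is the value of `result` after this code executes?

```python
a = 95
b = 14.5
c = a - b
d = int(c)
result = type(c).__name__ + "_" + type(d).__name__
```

a is int; b is float; c is float; d is int; result = 'float_int'

'float_int'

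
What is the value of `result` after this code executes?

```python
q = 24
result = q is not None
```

q = 24; result = True

True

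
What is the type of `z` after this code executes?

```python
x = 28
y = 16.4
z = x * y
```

int * float = float

float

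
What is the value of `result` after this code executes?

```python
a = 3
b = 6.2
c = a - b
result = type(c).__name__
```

a is int; b is float; c is float; result = 'float'

'float'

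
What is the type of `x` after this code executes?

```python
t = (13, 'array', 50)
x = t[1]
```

Index 1 of tuple is a str literal

str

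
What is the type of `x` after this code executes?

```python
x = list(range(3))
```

list(range()) returns list

list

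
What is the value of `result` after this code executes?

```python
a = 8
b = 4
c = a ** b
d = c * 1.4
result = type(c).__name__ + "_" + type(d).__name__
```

a is int; b is int; c is int; d is float; result = 'int_float'

'int_float'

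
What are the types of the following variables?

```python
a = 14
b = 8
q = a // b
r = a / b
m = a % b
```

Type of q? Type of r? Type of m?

// returns int; / returns float; % of ints returns int

int, float, int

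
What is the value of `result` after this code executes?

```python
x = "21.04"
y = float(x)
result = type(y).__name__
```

x is str; y is float; result = 'float'

'float'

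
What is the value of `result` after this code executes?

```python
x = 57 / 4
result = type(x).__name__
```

x is float; result = 'float'

'float'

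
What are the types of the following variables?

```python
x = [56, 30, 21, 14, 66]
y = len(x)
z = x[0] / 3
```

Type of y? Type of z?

len() returns int; int / int = float

int, float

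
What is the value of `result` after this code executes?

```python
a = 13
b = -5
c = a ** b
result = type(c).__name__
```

a is int; b is int; c is float; result = 'float'

'float'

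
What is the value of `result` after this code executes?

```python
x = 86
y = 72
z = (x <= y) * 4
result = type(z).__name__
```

x is int; y is int; z is int; result = 'int'

'int'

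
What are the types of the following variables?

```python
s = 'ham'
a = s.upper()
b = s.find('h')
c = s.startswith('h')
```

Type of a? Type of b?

upper() returns str; find() returns int

str, int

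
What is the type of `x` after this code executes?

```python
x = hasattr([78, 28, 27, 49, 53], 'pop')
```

hasattr() returns bool

bool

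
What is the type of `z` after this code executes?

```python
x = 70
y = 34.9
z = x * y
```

int * float = float

float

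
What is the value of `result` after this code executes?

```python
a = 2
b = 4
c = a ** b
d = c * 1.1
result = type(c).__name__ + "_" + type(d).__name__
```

a is int; b is int; c is int; d is float; result = 'int_float'

'int_float'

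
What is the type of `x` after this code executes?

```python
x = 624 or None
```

'or' returns first truthy value

int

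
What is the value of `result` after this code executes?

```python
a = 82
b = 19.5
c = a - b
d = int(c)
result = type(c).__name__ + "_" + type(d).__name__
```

a is int; b is float; c is float; d is int; result = 'float_int'

'float_int'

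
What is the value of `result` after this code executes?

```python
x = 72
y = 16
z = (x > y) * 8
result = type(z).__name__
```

x is int; y is int; z is int; result = 'int'

'int'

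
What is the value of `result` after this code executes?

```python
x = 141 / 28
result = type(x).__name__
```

x is float; result = 'float'

'float'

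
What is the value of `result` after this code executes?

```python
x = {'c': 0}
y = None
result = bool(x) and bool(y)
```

x = {'c': 0}; y = None; result = False

False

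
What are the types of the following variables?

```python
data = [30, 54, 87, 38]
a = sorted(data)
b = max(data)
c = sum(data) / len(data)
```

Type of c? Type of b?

int / int = float; max of ints returns int

float, int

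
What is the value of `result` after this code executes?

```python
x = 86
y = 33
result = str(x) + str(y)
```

x = 86; y = 33; result = '8633'

'8633'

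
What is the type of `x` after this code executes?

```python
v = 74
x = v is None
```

'is' comparison returns bool

bool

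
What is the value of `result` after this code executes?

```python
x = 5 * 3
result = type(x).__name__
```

x is int; result = 'int'

'int'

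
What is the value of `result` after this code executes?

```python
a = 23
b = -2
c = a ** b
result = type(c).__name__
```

a is int; b is int; c is float; result = 'float'

'float'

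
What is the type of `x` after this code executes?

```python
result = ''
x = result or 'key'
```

'or' returns first truthy value (str)

str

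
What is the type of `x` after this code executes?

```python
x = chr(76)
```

chr() returns str (single char)

str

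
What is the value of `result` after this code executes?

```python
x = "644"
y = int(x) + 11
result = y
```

x = '644'; y = 655; result = 655

655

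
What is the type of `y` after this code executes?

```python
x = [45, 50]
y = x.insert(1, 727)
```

list.insert() returns None

NoneType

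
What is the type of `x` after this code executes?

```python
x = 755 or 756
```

'or' returns first truthy value (int)

int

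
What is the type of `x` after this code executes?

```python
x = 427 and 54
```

'and' with truthy values returns last operand (int)

int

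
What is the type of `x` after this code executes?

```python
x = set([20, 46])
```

set() constructor returns set

set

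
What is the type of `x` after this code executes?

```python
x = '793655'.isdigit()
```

str.isdigit() returns bool

bool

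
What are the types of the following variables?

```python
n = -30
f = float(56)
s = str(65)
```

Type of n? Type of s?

n is assigned a bare integer (no decimal point), so it is an int; s is assigned the result of calling str(), which returns a str

int, str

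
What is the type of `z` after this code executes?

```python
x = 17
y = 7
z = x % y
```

int % int = int

int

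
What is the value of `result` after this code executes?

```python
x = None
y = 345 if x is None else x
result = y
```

x = None; y = 345; result = 345

345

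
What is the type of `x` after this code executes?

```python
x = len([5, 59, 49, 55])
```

len() always returns int

int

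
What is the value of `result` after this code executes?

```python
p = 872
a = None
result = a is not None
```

p = 872; a = None; result = False

False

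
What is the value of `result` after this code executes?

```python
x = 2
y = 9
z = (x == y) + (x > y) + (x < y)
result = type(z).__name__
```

x is int; y is int; z is int; result = 'int'

'int'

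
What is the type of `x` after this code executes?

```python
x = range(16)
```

range() returns a range object

range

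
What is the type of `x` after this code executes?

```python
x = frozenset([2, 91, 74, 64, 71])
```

frozenset() returns frozenset

frozenset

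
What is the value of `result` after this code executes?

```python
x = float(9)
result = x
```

x = 9.0; result = 9.0

9.0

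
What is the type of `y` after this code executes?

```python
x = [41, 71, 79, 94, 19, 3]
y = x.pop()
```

list.pop() returns the popped element

int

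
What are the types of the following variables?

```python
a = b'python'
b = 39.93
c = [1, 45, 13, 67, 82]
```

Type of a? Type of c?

a is assigned a bytes literal (b'...' prefix); c is assigned a list literal (square brackets)

bytes, list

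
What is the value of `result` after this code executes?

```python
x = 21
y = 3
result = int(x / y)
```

x = 21; y = 3; result = 7

7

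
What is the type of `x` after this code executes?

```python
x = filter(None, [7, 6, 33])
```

filter() returns a filter object

filter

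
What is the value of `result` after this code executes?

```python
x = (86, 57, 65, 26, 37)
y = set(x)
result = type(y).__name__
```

x is tuple; y is set; result = 'set'

'set'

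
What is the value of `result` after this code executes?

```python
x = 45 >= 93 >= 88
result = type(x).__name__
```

x is bool; result = 'bool'

'bool'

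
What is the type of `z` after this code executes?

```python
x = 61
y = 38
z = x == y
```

Equality comparison returns bool

bool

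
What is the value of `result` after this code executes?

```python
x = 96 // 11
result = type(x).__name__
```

x is int; result = 'int'

'int'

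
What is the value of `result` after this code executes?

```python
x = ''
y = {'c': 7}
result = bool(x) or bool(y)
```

x = ''; y = {'c': 7}; result = True

True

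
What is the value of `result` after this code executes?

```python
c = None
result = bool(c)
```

c = None; result = False

False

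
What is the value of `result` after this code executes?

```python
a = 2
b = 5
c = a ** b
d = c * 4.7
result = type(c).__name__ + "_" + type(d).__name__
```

a is int; b is int; c is int; d is float; result = 'int_float'

'int_float'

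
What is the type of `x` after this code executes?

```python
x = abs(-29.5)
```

abs() of float returns float

float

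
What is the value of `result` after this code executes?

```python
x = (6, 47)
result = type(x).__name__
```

x is tuple; result = 'tuple'

'tuple'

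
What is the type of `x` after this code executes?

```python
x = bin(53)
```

bin() returns str representation

str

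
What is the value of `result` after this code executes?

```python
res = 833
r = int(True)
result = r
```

res = 833; r = 1; result = 1

1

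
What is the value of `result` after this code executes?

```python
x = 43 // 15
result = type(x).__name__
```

x is int; result = 'int'

'int'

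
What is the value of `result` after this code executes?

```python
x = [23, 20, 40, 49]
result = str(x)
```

x = [23, 20, 40, 49]; result = '[23, 20, 40, 49]'

'[23, 20, 40, 49]'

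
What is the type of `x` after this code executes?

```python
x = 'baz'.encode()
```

str.encode() returns bytes

bytes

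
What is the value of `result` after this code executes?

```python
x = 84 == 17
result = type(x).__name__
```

x is bool; result = 'bool'

'bool'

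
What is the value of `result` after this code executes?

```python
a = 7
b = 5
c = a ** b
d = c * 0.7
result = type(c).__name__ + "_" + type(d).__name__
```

a is int; b is int; c is int; d is float; result = 'int_float'

'int_float'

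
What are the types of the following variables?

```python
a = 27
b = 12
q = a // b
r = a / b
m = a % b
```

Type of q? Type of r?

// returns int; / returns float

int, float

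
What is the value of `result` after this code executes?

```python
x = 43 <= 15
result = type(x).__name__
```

x is bool; result = 'bool'

'bool'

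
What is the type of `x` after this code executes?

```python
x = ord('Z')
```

ord() returns int (code point)

int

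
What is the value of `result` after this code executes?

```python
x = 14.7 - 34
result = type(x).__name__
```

x is float; result = 'float'

'float'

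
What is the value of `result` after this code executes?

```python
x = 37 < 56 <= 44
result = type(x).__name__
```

x is bool; result = 'bool'

'bool'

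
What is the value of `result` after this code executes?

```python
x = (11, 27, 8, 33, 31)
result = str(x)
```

x = (11, 27, 8, 33, 31); result = '(11, 27, 8, 33, 31)'

'(11, 27, 8, 33, 31)'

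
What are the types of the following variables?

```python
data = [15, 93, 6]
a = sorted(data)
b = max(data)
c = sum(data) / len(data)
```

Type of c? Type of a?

int / int = float; sorted() returns list

float, list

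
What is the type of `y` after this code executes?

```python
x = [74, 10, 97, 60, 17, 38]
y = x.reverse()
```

list.reverse() returns None

NoneType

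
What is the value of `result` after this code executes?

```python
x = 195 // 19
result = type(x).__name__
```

x is int; result = 'int'

'int'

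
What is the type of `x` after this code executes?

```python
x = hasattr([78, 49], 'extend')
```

hasattr() returns bool

bool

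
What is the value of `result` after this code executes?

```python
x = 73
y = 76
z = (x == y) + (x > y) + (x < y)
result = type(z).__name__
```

x is int; y is int; z is int; result = 'int'

'int'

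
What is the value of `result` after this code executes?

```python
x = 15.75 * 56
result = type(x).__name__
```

x is float; result = 'float'

'float'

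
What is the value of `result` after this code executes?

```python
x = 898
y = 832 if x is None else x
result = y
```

x = 898; y = 898; result = 898

898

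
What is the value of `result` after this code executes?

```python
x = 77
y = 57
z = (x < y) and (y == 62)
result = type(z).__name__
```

x is int; y is int; z is bool; result = 'bool'

'bool'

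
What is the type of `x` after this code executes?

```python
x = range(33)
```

range() returns a range object

range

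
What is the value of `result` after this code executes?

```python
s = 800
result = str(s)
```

s = 800; result = '800'

'800'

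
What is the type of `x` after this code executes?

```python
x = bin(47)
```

bin() returns str representation

str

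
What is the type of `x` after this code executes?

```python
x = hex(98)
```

hex() returns str representation

str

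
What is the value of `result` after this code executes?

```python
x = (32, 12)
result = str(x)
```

x = (32, 12); result = '(32, 12)'

'(32, 12)'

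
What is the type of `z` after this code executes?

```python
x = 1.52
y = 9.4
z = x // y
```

float // float = float

float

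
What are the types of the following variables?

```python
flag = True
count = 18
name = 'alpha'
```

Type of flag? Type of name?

flag is assigned the constant True, which has type bool; name is assigned a quoted string literal, so it is a str

bool, str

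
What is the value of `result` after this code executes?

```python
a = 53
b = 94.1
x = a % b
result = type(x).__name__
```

a is int; b is float; x is float; result = 'float'

'float'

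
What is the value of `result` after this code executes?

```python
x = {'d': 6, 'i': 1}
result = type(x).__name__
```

x is dict; result = 'dict'

'dict'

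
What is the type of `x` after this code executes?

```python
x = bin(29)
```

bin() returns str representation

str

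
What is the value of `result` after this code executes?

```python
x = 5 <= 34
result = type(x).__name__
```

x is bool; result = 'bool'

'bool'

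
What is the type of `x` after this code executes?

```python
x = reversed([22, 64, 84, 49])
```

reversed() on a list returns list_reverseiterator

list_reverseiterator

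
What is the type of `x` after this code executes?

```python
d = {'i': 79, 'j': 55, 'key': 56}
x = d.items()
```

dict.items() returns dict_items view

dict_items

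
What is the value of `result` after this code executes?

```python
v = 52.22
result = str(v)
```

v = 52.22; result = '52.22'

'52.22'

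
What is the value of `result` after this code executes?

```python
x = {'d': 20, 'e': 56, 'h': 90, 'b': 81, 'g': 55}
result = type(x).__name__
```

x is dict; result = 'dict'

'dict'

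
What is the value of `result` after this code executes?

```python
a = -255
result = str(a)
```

a = -255; result = '-255'

'-255'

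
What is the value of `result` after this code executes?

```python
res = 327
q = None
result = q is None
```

res = 327; q = None; result = True

True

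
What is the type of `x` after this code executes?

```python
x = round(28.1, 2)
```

round() with decimal places returns float

float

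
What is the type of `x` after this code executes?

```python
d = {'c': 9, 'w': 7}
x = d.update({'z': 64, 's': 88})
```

dict.update() returns None

NoneType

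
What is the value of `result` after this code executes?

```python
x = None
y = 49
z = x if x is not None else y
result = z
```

x = None; y = 49; z = 49; result = 49

49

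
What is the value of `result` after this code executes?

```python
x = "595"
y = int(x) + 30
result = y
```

x = '595'; y = 625; result = 625

625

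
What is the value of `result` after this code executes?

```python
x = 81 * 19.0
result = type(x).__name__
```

x is float; result = 'float'

'float'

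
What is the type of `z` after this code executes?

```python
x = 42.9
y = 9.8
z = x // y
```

float // float = float

float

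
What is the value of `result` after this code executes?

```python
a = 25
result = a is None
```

a = 25; result = False

False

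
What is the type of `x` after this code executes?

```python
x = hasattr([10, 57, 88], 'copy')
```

hasattr() returns bool

bool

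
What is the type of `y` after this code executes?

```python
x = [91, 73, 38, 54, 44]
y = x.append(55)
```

list.append() returns None (mutates in place)

NoneType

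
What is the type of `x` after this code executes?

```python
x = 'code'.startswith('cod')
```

str.startswith() returns bool

bool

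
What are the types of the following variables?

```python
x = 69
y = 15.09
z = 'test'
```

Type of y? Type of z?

y is assigned a number with a decimal point, so it is a float; z is assigned a quoted string literal, so it is a str

float, str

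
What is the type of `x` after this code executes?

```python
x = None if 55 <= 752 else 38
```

55 <= 752 is True, so the if branch is taken

NoneType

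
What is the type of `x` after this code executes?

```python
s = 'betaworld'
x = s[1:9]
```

Slicing a str returns str

str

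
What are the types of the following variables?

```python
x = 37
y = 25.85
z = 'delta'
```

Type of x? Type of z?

x is assigned a bare integer (no decimal point), so it is an int; z is assigned a quoted string literal, so it is a str

int, str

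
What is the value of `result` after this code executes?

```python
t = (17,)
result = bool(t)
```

t = (17,); result = True

True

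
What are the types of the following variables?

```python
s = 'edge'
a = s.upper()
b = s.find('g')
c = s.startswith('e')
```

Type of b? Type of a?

find() returns int; upper() returns str

int, str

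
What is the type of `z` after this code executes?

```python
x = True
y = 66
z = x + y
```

bool + int = int (bool is subclass of int)

int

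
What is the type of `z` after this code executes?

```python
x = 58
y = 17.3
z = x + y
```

int + float = float

float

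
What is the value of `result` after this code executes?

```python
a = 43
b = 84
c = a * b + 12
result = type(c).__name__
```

a is int; b is int; c is int; result = 'int'

'int'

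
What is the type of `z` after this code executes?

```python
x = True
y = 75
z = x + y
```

bool + int = int (bool is subclass of int)

int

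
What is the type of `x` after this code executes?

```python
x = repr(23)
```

repr() returns str

str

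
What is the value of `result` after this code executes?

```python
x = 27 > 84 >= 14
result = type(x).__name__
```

x is bool; result = 'bool'

'bool'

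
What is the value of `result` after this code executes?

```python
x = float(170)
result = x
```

x = 170.0; result = 170.0

170.0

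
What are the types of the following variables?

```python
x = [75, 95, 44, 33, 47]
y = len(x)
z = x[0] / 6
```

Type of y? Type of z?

len() returns int; int / int = float

int, float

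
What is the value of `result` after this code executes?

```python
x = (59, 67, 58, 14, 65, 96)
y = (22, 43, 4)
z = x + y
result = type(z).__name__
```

x is tuple; y is tuple; z is tuple; result = 'tuple'

'tuple'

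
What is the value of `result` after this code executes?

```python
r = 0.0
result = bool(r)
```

r = 0.0; result = False

False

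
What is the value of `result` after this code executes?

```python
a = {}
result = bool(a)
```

a = {}; result = False

False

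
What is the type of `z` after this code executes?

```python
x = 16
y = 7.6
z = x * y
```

int * float = float

float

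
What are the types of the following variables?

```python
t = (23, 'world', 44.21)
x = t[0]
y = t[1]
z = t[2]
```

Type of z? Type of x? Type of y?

tuple[2] is float; tuple[0] is int; tuple[1] is str

float, int, str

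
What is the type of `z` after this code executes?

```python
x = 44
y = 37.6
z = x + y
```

int + float = float

float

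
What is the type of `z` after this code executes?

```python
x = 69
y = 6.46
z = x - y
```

int - float = float

float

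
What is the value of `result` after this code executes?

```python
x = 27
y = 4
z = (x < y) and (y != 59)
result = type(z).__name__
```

x is int; y is int; z is bool; result = 'bool'

'bool'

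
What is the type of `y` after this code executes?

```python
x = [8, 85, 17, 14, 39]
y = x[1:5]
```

Slicing a list returns a list

list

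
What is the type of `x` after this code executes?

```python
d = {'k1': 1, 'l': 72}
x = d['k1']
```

Accessing dict[str, int] with str key returns int

int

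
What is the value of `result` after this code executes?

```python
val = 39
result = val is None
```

val = 39; result = False

False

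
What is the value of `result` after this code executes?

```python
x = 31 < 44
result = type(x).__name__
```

x is bool; result = 'bool'

'bool'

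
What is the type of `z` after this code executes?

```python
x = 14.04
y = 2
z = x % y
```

float % int = float

float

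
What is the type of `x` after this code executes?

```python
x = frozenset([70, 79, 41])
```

frozenset() returns frozenset

frozenset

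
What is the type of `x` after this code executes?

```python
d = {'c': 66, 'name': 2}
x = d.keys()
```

.keys() returns dict_keys view

dict_keys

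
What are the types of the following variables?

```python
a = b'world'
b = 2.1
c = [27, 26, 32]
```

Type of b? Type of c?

b is assigned a number with a decimal point, so it is a float; c is assigned a list literal (square brackets)

float, list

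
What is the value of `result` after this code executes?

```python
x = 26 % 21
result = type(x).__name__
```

x is int; result = 'int'

'int'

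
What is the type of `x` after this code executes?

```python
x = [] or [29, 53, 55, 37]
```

'or' returns first truthy value (list)

list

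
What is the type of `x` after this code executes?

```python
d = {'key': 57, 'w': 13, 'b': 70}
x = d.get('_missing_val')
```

dict.get() returns None when key not found

NoneType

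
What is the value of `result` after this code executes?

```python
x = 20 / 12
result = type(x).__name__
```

x is float; result = 'float'

'float'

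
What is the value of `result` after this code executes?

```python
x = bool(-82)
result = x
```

x = True; result = True

True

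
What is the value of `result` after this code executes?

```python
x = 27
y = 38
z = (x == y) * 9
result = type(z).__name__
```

x is int; y is int; z is int; result = 'int'

'int'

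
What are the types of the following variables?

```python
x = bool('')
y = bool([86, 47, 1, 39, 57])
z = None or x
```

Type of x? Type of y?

bool() returns bool; bool() returns bool

bool, bool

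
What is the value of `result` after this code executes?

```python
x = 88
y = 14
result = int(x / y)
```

x = 88; y = 14; result = 6

6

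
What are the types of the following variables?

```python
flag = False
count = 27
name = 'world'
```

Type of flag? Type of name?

flag is assigned the constant False, which has type bool; name is assigned a quoted string literal, so it is a str

bool, str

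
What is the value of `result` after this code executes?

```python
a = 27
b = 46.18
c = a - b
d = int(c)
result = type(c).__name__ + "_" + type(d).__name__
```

a is int; b is float; c is float; d is int; result = 'float_int'

'float_int'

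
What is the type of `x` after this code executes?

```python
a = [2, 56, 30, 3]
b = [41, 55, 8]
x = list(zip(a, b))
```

list(zip()) returns a list of tuples

list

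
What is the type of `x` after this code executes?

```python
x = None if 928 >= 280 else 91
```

928 >= 280 is True, so the if branch is taken

NoneType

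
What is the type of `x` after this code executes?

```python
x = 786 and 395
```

'and' with truthy values returns last operand (int)

int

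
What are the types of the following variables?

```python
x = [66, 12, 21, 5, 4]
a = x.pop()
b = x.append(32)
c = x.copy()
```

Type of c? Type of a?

copy() returns list; pop() returns element

list, int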